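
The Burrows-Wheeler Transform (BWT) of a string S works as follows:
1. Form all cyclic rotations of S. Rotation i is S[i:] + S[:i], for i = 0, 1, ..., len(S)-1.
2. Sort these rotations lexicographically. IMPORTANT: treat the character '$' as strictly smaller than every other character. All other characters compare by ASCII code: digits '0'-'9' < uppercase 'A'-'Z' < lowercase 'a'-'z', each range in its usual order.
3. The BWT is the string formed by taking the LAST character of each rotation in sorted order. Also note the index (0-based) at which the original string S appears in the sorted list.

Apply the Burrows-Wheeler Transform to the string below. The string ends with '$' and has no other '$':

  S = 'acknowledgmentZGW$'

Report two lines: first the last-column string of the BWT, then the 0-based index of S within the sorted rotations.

All 18 rotations (rotation i = S[i:]+S[:i]):
  rot[0] = acknowledgmentZGW$
  rot[1] = cknowledgmentZGW$a
  rot[2] = knowledgmentZGW$ac
  rot[3] = nowledgmentZGW$ack
  rot[4] = owledgmentZGW$ackn
  rot[5] = wledgmentZGW$ackno
  rot[6] = ledgmentZGW$acknow
  rot[7] = edgmentZGW$acknowl
  rot[8] = dgmentZGW$acknowle
  rot[9] = gmentZGW$acknowled
  rot[10] = mentZGW$acknowledg
  rot[11] = entZGW$acknowledgm
  rot[12] = ntZGW$acknowledgme
  rot[13] = tZGW$acknowledgmen
  rot[14] = ZGW$acknowledgment
  rot[15] = GW$acknowledgmentZ
  rot[16] = W$acknowledgmentZG
  rot[17] = $acknowledgmentZGW
Sorted (with $ < everything):
  sorted[0] = $acknowledgmentZGW  (last char: 'W')
  sorted[1] = GW$acknowledgmentZ  (last char: 'Z')
  sorted[2] = W$acknowledgmentZG  (last char: 'G')
  sorted[3] = ZGW$acknowledgment  (last char: 't')
  sorted[4] = acknowledgmentZGW$  (last char: '$')
  sorted[5] = cknowledgmentZGW$a  (last char: 'a')
  sorted[6] = dgmentZGW$acknowle  (last char: 'e')
  sorted[7] = edgmentZGW$acknowl  (last char: 'l')
  sorted[8] = entZGW$acknowledgm  (last char: 'm')
  sorted[9] = gmentZGW$acknowled  (last char: 'd')
  sorted[10] = knowledgmentZGW$ac  (last char: 'c')
  sorted[11] = ledgmentZGW$acknow  (last char: 'w')
  sorted[12] = mentZGW$acknowledg  (last char: 'g')
  sorted[13] = nowledgmentZGW$ack  (last char: 'k')
  sorted[14] = ntZGW$acknowledgme  (last char: 'e')
  sorted[15] = owledgmentZGW$ackn  (last char: 'n')
  sorted[16] = tZGW$acknowledgmen  (last char: 'n')
  sorted[17] = wledgmentZGW$ackno  (last char: 'o')
Last column: WZGt$aelmdcwgkenno
Original string S is at sorted index 4

Answer: WZGt$aelmdcwgkenno
4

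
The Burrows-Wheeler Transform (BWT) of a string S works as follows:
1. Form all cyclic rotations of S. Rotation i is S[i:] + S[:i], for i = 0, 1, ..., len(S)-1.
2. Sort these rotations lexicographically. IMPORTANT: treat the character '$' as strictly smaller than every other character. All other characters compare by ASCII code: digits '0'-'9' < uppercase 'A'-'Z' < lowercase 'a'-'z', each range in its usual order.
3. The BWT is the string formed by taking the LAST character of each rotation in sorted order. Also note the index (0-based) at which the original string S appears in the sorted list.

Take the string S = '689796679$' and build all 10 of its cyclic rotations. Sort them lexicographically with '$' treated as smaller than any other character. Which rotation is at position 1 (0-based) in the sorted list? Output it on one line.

All 10 rotations (rotation i = S[i:]+S[:i]):
  rot[0] = 689796679$
  rot[1] = 89796679$6
  rot[2] = 9796679$68
  rot[3] = 796679$689
  rot[4] = 96679$6897
  rot[5] = 6679$68979
  rot[6] = 679$689796
  rot[7] = 79$6897966
  rot[8] = 9$68979667
  rot[9] = $689796679
Sorted (with $ < everything):
  sorted[0] = $689796679
  sorted[1] = 6679$68979
  sorted[2] = 679$689796
  sorted[3] = 689796679$
  sorted[4] = 79$6897966
  sorted[5] = 796679$689
  sorted[6] = 89796679$6
  sorted[7] = 9$68979667
  sorted[8] = 96679$6897
  sorted[9] = 9796679$68
sorted[1] = 6679$68979

Answer: 6679$68979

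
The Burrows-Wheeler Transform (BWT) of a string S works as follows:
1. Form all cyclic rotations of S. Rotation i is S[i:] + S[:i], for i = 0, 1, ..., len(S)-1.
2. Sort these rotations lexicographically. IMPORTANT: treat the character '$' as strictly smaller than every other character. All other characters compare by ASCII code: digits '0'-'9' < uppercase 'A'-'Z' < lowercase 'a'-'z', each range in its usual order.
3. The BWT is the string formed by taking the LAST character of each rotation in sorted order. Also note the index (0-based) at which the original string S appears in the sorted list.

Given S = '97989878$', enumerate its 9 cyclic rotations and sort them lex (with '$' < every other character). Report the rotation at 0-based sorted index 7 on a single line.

Answer: 9878$9798

Derivation:
All 9 rotations (rotation i = S[i:]+S[:i]):
  rot[0] = 97989878$
  rot[1] = 7989878$9
  rot[2] = 989878$97
  rot[3] = 89878$979
  rot[4] = 9878$9798
  rot[5] = 878$97989
  rot[6] = 78$979898
  rot[7] = 8$9798987
  rot[8] = $97989878
Sorted (with $ < everything):
  sorted[0] = $97989878
  sorted[1] = 78$979898
  sorted[2] = 7989878$9
  sorted[3] = 8$9798987
  sorted[4] = 878$97989
  sorted[5] = 89878$979
  sorted[6] = 97989878$
  sorted[7] = 9878$9798
  sorted[8] = 989878$97
sorted[7] = 9878$9798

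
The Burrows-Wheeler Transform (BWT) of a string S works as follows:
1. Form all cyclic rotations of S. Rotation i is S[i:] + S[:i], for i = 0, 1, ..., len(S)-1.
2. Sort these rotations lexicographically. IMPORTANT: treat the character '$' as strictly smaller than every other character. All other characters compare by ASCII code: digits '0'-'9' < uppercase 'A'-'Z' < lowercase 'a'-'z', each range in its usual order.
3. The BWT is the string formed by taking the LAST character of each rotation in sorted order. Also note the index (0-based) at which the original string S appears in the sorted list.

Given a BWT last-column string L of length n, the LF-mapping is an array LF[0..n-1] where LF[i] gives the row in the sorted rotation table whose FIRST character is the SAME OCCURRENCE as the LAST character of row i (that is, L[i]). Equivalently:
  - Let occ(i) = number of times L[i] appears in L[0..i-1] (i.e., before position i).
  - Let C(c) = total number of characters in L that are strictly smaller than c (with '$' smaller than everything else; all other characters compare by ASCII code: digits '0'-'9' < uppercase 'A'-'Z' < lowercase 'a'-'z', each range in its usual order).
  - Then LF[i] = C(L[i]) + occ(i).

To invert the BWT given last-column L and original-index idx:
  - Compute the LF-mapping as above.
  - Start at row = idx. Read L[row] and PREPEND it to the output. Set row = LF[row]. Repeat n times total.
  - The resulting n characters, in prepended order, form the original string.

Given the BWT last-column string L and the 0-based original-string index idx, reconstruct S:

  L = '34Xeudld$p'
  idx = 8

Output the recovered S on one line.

Answer: puddleX43$

Derivation:
LF mapping: 1 2 3 6 9 4 7 5 0 8
Walk LF starting at row 8, prepending L[row]:
  step 1: row=8, L[8]='$', prepend. Next row=LF[8]=0
  step 2: row=0, L[0]='3', prepend. Next row=LF[0]=1
  step 3: row=1, L[1]='4', prepend. Next row=LF[1]=2
  step 4: row=2, L[2]='X', prepend. Next row=LF[2]=3
  step 5: row=3, L[3]='e', prepend. Next row=LF[3]=6
  step 6: row=6, L[6]='l', prepend. Next row=LF[6]=7
  step 7: row=7, L[7]='d', prepend. Next row=LF[7]=5
  step 8: row=5, L[5]='d', prepend. Next row=LF[5]=4
  step 9: row=4, L[4]='u', prepend. Next row=LF[4]=9
  step 10: row=9, L[9]='p', prepend. Next row=LF[9]=8
Reversed output: puddleX43$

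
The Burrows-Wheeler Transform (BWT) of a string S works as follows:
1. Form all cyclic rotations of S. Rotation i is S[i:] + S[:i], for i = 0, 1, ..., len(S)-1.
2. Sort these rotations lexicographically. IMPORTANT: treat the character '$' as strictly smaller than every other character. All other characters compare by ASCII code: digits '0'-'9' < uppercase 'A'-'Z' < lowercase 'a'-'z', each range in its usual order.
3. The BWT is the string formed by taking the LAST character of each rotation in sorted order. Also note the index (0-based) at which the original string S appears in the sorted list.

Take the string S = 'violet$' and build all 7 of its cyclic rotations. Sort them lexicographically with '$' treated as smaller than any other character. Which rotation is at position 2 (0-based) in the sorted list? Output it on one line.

All 7 rotations (rotation i = S[i:]+S[:i]):
  rot[0] = violet$
  rot[1] = iolet$v
  rot[2] = olet$vi
  rot[3] = let$vio
  rot[4] = et$viol
  rot[5] = t$viole
  rot[6] = $violet
Sorted (with $ < everything):
  sorted[0] = $violet
  sorted[1] = et$viol
  sorted[2] = iolet$v
  sorted[3] = let$vio
  sorted[4] = olet$vi
  sorted[5] = t$viole
  sorted[6] = violet$
sorted[2] = iolet$v

Answer: iolet$v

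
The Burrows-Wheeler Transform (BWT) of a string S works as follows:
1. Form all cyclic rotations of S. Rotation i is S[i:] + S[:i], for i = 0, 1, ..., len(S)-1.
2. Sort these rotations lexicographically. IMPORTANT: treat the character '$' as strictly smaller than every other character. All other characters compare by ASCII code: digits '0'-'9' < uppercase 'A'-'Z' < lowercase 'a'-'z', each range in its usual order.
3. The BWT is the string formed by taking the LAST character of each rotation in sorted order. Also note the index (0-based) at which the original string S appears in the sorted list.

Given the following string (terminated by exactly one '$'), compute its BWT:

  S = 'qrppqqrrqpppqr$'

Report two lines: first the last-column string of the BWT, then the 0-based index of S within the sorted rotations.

Answer: rqrppprpp$qqqrq
9

Derivation:
All 15 rotations (rotation i = S[i:]+S[:i]):
  rot[0] = qrppqqrrqpppqr$
  rot[1] = rppqqrrqpppqr$q
  rot[2] = ppqqrrqpppqr$qr
  rot[3] = pqqrrqpppqr$qrp
  rot[4] = qqrrqpppqr$qrpp
  rot[5] = qrrqpppqr$qrppq
  rot[6] = rrqpppqr$qrppqq
  rot[7] = rqpppqr$qrppqqr
  rot[8] = qpppqr$qrppqqrr
  rot[9] = pppqr$qrppqqrrq
  rot[10] = ppqr$qrppqqrrqp
  rot[11] = pqr$qrppqqrrqpp
  rot[12] = qr$qrppqqrrqppp
  rot[13] = r$qrppqqrrqpppq
  rot[14] = $qrppqqrrqpppqr
Sorted (with $ < everything):
  sorted[0] = $qrppqqrrqpppqr  (last char: 'r')
  sorted[1] = pppqr$qrppqqrrq  (last char: 'q')
  sorted[2] = ppqqrrqpppqr$qr  (last char: 'r')
  sorted[3] = ppqr$qrppqqrrqp  (last char: 'p')
  sorted[4] = pqqrrqpppqr$qrp  (last char: 'p')
  sorted[5] = pqr$qrppqqrrqpp  (last char: 'p')
  sorted[6] = qpppqr$qrppqqrr  (last char: 'r')
  sorted[7] = qqrrqpppqr$qrpp  (last char: 'p')
  sorted[8] = qr$qrppqqrrqppp  (last char: 'p')
  sorted[9] = qrppqqrrqpppqr$  (last char: '$')
  sorted[10] = qrrqpppqr$qrppq  (last char: 'q')
  sorted[11] = r$qrppqqrrqpppq  (last char: 'q')
  sorted[12] = rppqqrrqpppqr$q  (last char: 'q')
  sorted[13] = rqpppqr$qrppqqr  (last char: 'r')
  sorted[14] = rrqpppqr$qrppqq  (last char: 'q')
Last column: rqrppprpp$qqqrq
Original string S is at sorted index 9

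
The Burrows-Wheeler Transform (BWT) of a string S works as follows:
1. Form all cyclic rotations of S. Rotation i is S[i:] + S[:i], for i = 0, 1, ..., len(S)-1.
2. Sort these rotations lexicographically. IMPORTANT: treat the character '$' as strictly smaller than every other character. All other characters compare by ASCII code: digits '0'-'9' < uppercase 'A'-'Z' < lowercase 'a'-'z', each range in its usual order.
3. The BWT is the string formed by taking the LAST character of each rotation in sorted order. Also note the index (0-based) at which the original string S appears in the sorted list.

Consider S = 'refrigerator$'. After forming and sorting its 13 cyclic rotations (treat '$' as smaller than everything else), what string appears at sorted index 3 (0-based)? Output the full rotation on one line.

All 13 rotations (rotation i = S[i:]+S[:i]):
  rot[0] = refrigerator$
  rot[1] = efrigerator$r
  rot[2] = frigerator$re
  rot[3] = rigerator$ref
  rot[4] = igerator$refr
  rot[5] = gerator$refri
  rot[6] = erator$refrig
  rot[7] = rator$refrige
  rot[8] = ator$refriger
  rot[9] = tor$refrigera
  rot[10] = or$refrigerat
  rot[11] = r$refrigerato
  rot[12] = $refrigerator
Sorted (with $ < everything):
  sorted[0] = $refrigerator
  sorted[1] = ator$refriger
  sorted[2] = efrigerator$r
  sorted[3] = erator$refrig
  sorted[4] = frigerator$re
  sorted[5] = gerator$refri
  sorted[6] = igerator$refr
  sorted[7] = or$refrigerat
  sorted[8] = r$refrigerato
  sorted[9] = rator$refrige
  sorted[10] = refrigerator$
  sorted[11] = rigerator$ref
  sorted[12] = tor$refrigera
sorted[3] = erator$refrig

Answer: erator$refrig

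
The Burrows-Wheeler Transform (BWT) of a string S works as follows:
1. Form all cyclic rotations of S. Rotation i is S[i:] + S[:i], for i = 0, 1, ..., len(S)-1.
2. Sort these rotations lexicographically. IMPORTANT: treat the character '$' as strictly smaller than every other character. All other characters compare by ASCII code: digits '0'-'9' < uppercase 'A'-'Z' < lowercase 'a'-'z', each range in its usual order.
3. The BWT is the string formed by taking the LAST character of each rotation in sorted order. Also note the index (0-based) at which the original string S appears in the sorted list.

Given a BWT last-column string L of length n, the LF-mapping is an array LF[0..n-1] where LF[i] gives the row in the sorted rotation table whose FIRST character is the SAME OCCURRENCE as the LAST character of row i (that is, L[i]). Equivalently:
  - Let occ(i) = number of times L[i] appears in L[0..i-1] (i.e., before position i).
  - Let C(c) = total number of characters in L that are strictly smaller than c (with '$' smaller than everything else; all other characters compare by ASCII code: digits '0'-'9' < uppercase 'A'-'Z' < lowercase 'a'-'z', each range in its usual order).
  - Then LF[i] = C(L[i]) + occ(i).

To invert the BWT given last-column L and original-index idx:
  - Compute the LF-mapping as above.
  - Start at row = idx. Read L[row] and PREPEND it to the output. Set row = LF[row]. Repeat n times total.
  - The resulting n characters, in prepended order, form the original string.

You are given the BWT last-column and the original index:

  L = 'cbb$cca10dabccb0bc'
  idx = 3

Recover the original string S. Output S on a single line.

Answer: 1b0ccabcdbccab0bc$

Derivation:
LF mapping: 11 6 7 0 12 13 4 3 1 17 5 8 14 15 9 2 10 16
Walk LF starting at row 3, prepending L[row]:
  step 1: row=3, L[3]='$', prepend. Next row=LF[3]=0
  step 2: row=0, L[0]='c', prepend. Next row=LF[0]=11
  step 3: row=11, L[11]='b', prepend. Next row=LF[11]=8
  step 4: row=8, L[8]='0', prepend. Next row=LF[8]=1
  step 5: row=1, L[1]='b', prepend. Next row=LF[1]=6
  step 6: row=6, L[6]='a', prepend. Next row=LF[6]=4
  step 7: row=4, L[4]='c', prepend. Next row=LF[4]=12
  step 8: row=12, L[12]='c', prepend. Next row=LF[12]=14
  step 9: row=14, L[14]='b', prepend. Next row=LF[14]=9
  step 10: row=9, L[9]='d', prepend. Next row=LF[9]=17
  step 11: row=17, L[17]='c', prepend. Next row=LF[17]=16
  step 12: row=16, L[16]='b', prepend. Next row=LF[16]=10
  step 13: row=10, L[10]='a', prepend. Next row=LF[10]=5
  step 14: row=5, L[5]='c', prepend. Next row=LF[5]=13
  step 15: row=13, L[13]='c', prepend. Next row=LF[13]=15
  step 16: row=15, L[15]='0', prepend. Next row=LF[15]=2
  step 17: row=2, L[2]='b', prepend. Next row=LF[2]=7
  step 18: row=7, L[7]='1', prepend. Next row=LF[7]=3
Reversed output: 1b0ccabcdbccab0bc$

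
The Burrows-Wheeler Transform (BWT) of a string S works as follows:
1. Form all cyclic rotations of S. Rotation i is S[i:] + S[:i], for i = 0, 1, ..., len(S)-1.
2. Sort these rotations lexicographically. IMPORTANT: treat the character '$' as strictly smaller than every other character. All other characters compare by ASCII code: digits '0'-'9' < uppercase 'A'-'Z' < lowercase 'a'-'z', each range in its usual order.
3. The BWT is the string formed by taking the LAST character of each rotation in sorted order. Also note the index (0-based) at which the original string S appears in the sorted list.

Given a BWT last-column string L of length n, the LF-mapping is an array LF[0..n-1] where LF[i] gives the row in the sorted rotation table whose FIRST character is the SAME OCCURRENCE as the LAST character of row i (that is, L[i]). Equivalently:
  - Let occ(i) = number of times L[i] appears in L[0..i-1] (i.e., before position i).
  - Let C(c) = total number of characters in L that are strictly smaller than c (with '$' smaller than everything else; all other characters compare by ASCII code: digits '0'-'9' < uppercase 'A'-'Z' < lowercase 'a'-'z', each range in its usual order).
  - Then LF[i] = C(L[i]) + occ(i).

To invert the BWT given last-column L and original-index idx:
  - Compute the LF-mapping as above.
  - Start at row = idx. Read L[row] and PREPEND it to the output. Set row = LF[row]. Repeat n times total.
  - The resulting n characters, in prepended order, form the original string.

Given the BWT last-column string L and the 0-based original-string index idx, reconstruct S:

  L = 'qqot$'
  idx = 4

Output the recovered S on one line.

Answer: tqoq$

Derivation:
LF mapping: 2 3 1 4 0
Walk LF starting at row 4, prepending L[row]:
  step 1: row=4, L[4]='$', prepend. Next row=LF[4]=0
  step 2: row=0, L[0]='q', prepend. Next row=LF[0]=2
  step 3: row=2, L[2]='o', prepend. Next row=LF[2]=1
  step 4: row=1, L[1]='q', prepend. Next row=LF[1]=3
  step 5: row=3, L[3]='t', prepend. Next row=LF[3]=4
Reversed output: tqoq$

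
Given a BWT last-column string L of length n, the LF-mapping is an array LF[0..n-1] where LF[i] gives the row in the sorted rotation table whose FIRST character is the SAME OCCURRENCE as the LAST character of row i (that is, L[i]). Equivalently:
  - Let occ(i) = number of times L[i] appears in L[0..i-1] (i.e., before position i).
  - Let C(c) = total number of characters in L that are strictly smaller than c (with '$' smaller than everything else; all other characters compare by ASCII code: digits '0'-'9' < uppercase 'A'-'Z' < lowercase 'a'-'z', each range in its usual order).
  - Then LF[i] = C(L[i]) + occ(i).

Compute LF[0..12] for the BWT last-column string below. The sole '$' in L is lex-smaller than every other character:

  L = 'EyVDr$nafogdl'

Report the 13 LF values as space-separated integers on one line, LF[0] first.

Char counts: '$':1, 'D':1, 'E':1, 'V':1, 'a':1, 'd':1, 'f':1, 'g':1, 'l':1, 'n':1, 'o':1, 'r':1, 'y':1
C (first-col start): C('$')=0, C('D')=1, C('E')=2, C('V')=3, C('a')=4, C('d')=5, C('f')=6, C('g')=7, C('l')=8, C('n')=9, C('o')=10, C('r')=11, C('y')=12
L[0]='E': occ=0, LF[0]=C('E')+0=2+0=2
L[1]='y': occ=0, LF[1]=C('y')+0=12+0=12
L[2]='V': occ=0, LF[2]=C('V')+0=3+0=3
L[3]='D': occ=0, LF[3]=C('D')+0=1+0=1
L[4]='r': occ=0, LF[4]=C('r')+0=11+0=11
L[5]='$': occ=0, LF[5]=C('$')+0=0+0=0
L[6]='n': occ=0, LF[6]=C('n')+0=9+0=9
L[7]='a': occ=0, LF[7]=C('a')+0=4+0=4
L[8]='f': occ=0, LF[8]=C('f')+0=6+0=6
L[9]='o': occ=0, LF[9]=C('o')+0=10+0=10
L[10]='g': occ=0, LF[10]=C('g')+0=7+0=7
L[11]='d': occ=0, LF[11]=C('d')+0=5+0=5
L[12]='l': occ=0, LF[12]=C('l')+0=8+0=8

Answer: 2 12 3 1 11 0 9 4 6 10 7 5 8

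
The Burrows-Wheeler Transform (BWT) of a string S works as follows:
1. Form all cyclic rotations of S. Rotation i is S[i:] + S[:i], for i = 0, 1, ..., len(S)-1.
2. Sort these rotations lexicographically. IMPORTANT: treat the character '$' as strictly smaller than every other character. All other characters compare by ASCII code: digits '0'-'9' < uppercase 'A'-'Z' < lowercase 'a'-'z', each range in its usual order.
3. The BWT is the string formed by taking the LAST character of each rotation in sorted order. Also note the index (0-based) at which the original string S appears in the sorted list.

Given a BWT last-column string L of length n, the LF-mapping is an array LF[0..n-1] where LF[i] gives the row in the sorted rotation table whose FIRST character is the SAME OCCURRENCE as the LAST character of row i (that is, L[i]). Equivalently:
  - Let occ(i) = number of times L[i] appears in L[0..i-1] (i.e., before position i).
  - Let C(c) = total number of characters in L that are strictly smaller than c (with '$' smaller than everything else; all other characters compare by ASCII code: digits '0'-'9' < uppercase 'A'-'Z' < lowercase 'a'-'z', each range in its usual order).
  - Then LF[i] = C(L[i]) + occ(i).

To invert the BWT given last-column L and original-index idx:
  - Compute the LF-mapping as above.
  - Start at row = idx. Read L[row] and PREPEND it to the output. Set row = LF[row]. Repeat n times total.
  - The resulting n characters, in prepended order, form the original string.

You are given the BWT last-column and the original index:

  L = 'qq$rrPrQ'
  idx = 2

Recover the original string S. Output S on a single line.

LF mapping: 3 4 0 5 6 1 7 2
Walk LF starting at row 2, prepending L[row]:
  step 1: row=2, L[2]='$', prepend. Next row=LF[2]=0
  step 2: row=0, L[0]='q', prepend. Next row=LF[0]=3
  step 3: row=3, L[3]='r', prepend. Next row=LF[3]=5
  step 4: row=5, L[5]='P', prepend. Next row=LF[5]=1
  step 5: row=1, L[1]='q', prepend. Next row=LF[1]=4
  step 6: row=4, L[4]='r', prepend. Next row=LF[4]=6
  step 7: row=6, L[6]='r', prepend. Next row=LF[6]=7
  step 8: row=7, L[7]='Q', prepend. Next row=LF[7]=2
Reversed output: QrrqPrq$

Answer: QrrqPrq$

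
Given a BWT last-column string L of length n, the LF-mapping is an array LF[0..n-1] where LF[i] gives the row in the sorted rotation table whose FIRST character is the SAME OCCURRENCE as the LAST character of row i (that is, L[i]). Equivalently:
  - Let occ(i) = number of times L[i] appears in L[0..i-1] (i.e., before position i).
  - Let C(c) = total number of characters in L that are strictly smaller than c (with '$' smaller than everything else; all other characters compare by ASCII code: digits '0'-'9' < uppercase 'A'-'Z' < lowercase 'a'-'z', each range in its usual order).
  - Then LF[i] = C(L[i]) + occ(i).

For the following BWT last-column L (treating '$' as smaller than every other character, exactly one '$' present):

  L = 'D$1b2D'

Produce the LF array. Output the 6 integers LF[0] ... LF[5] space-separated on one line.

Char counts: '$':1, '1':1, '2':1, 'D':2, 'b':1
C (first-col start): C('$')=0, C('1')=1, C('2')=2, C('D')=3, C('b')=5
L[0]='D': occ=0, LF[0]=C('D')+0=3+0=3
L[1]='$': occ=0, LF[1]=C('$')+0=0+0=0
L[2]='1': occ=0, LF[2]=C('1')+0=1+0=1
L[3]='b': occ=0, LF[3]=C('b')+0=5+0=5
L[4]='2': occ=0, LF[4]=C('2')+0=2+0=2
L[5]='D': occ=1, LF[5]=C('D')+1=3+1=4

Answer: 3 0 1 5 2 4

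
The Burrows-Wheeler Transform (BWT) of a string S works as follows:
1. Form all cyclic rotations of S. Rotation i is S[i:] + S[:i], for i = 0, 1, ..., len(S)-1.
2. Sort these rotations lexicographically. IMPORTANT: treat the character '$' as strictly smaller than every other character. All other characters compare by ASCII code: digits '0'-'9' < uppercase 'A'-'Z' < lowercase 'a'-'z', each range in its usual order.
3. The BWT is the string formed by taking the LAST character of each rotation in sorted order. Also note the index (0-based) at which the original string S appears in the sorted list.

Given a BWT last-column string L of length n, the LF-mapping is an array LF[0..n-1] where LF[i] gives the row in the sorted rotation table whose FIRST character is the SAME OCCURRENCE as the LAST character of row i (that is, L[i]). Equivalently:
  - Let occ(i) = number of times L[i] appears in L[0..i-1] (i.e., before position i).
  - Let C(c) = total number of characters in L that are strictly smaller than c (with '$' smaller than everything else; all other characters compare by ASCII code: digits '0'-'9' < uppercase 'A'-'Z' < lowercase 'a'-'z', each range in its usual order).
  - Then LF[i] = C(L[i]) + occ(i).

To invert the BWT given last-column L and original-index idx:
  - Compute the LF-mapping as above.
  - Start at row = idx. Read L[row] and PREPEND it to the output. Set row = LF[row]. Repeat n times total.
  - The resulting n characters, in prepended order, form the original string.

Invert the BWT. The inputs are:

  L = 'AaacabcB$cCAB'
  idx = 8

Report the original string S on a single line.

LF mapping: 1 6 7 10 8 9 11 3 0 12 5 2 4
Walk LF starting at row 8, prepending L[row]:
  step 1: row=8, L[8]='$', prepend. Next row=LF[8]=0
  step 2: row=0, L[0]='A', prepend. Next row=LF[0]=1
  step 3: row=1, L[1]='a', prepend. Next row=LF[1]=6
  step 4: row=6, L[6]='c', prepend. Next row=LF[6]=11
  step 5: row=11, L[11]='A', prepend. Next row=LF[11]=2
  step 6: row=2, L[2]='a', prepend. Next row=LF[2]=7
  step 7: row=7, L[7]='B', prepend. Next row=LF[7]=3
  step 8: row=3, L[3]='c', prepend. Next row=LF[3]=10
  step 9: row=10, L[10]='C', prepend. Next row=LF[10]=5
  step 10: row=5, L[5]='b', prepend. Next row=LF[5]=9
  step 11: row=9, L[9]='c', prepend. Next row=LF[9]=12
  step 12: row=12, L[12]='B', prepend. Next row=LF[12]=4
  step 13: row=4, L[4]='a', prepend. Next row=LF[4]=8
Reversed output: aBcbCcBaAcaA$

Answer: aBcbCcBaAcaA$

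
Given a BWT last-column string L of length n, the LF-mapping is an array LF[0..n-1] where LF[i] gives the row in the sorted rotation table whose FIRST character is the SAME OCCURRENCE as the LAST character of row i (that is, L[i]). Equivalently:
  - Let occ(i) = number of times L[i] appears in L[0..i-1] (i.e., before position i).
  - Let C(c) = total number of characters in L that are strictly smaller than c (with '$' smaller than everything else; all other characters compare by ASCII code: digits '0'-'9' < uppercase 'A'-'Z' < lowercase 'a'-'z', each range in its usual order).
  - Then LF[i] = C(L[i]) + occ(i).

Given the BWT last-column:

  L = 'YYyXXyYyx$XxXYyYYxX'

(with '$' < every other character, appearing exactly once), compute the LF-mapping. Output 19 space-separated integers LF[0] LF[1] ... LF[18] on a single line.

Answer: 6 7 15 1 2 16 8 17 12 0 3 13 4 9 18 10 11 14 5

Derivation:
Char counts: '$':1, 'X':5, 'Y':6, 'x':3, 'y':4
C (first-col start): C('$')=0, C('X')=1, C('Y')=6, C('x')=12, C('y')=15
L[0]='Y': occ=0, LF[0]=C('Y')+0=6+0=6
L[1]='Y': occ=1, LF[1]=C('Y')+1=6+1=7
L[2]='y': occ=0, LF[2]=C('y')+0=15+0=15
L[3]='X': occ=0, LF[3]=C('X')+0=1+0=1
L[4]='X': occ=1, LF[4]=C('X')+1=1+1=2
L[5]='y': occ=1, LF[5]=C('y')+1=15+1=16
L[6]='Y': occ=2, LF[6]=C('Y')+2=6+2=8
L[7]='y': occ=2, LF[7]=C('y')+2=15+2=17
L[8]='x': occ=0, LF[8]=C('x')+0=12+0=12
L[9]='$': occ=0, LF[9]=C('$')+0=0+0=0
L[10]='X': occ=2, LF[10]=C('X')+2=1+2=3
L[11]='x': occ=1, LF[11]=C('x')+1=12+1=13
L[12]='X': occ=3, LF[12]=C('X')+3=1+3=4
L[13]='Y': occ=3, LF[13]=C('Y')+3=6+3=9
L[14]='y': occ=3, LF[14]=C('y')+3=15+3=18
L[15]='Y': occ=4, LF[15]=C('Y')+4=6+4=10
L[16]='Y': occ=5, LF[16]=C('Y')+5=6+5=11
L[17]='x': occ=2, LF[17]=C('x')+2=12+2=14
L[18]='X': occ=4, LF[18]=C('X')+4=1+4=5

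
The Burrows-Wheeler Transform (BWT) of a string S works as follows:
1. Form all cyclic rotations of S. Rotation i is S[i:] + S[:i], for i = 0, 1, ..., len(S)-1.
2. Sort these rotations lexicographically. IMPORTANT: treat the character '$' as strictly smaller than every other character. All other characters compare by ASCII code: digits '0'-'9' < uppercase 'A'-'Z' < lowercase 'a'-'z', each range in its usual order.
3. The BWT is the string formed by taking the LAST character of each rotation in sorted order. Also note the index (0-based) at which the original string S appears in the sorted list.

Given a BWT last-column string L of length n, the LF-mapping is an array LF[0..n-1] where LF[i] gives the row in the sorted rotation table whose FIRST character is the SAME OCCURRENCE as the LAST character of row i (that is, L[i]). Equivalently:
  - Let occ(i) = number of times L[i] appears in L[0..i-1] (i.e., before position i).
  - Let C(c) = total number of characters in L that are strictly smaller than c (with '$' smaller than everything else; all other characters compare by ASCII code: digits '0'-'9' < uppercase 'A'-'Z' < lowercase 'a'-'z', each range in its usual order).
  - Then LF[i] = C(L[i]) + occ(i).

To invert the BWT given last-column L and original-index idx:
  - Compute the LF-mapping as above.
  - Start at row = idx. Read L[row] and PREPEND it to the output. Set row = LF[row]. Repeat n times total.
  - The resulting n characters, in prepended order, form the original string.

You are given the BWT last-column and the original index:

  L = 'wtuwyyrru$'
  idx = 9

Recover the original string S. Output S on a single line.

LF mapping: 6 3 4 7 8 9 1 2 5 0
Walk LF starting at row 9, prepending L[row]:
  step 1: row=9, L[9]='$', prepend. Next row=LF[9]=0
  step 2: row=0, L[0]='w', prepend. Next row=LF[0]=6
  step 3: row=6, L[6]='r', prepend. Next row=LF[6]=1
  step 4: row=1, L[1]='t', prepend. Next row=LF[1]=3
  step 5: row=3, L[3]='w', prepend. Next row=LF[3]=7
  step 6: row=7, L[7]='r', prepend. Next row=LF[7]=2
  step 7: row=2, L[2]='u', prepend. Next row=LF[2]=4
  step 8: row=4, L[4]='y', prepend. Next row=LF[4]=8
  step 9: row=8, L[8]='u', prepend. Next row=LF[8]=5
  step 10: row=5, L[5]='y', prepend. Next row=LF[5]=9
Reversed output: yuyurwtrw$

Answer: yuyurwtrw$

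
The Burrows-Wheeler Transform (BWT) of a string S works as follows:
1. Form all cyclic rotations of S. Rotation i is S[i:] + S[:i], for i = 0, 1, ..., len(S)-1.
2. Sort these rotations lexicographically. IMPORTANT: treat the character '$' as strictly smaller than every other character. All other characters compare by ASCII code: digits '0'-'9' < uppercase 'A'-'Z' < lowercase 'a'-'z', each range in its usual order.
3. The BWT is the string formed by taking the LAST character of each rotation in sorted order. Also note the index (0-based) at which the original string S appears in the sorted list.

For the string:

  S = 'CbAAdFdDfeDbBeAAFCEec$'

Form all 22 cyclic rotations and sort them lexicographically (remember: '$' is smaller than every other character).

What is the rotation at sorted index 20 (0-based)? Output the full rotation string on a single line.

All 22 rotations (rotation i = S[i:]+S[:i]):
  rot[0] = CbAAdFdDfeDbBeAAFCEec$
  rot[1] = bAAdFdDfeDbBeAAFCEec$C
  rot[2] = AAdFdDfeDbBeAAFCEec$Cb
  rot[3] = AdFdDfeDbBeAAFCEec$CbA
  rot[4] = dFdDfeDbBeAAFCEec$CbAA
  rot[5] = FdDfeDbBeAAFCEec$CbAAd
  rot[6] = dDfeDbBeAAFCEec$CbAAdF
  rot[7] = DfeDbBeAAFCEec$CbAAdFd
  rot[8] = feDbBeAAFCEec$CbAAdFdD
  rot[9] = eDbBeAAFCEec$CbAAdFdDf
  rot[10] = DbBeAAFCEec$CbAAdFdDfe
  rot[11] = bBeAAFCEec$CbAAdFdDfeD
  rot[12] = BeAAFCEec$CbAAdFdDfeDb
  rot[13] = eAAFCEec$CbAAdFdDfeDbB
  rot[14] = AAFCEec$CbAAdFdDfeDbBe
  rot[15] = AFCEec$CbAAdFdDfeDbBeA
  rot[16] = FCEec$CbAAdFdDfeDbBeAA
  rot[17] = CEec$CbAAdFdDfeDbBeAAF
  rot[18] = Eec$CbAAdFdDfeDbBeAAFC
  rot[19] = ec$CbAAdFdDfeDbBeAAFCE
  rot[20] = c$CbAAdFdDfeDbBeAAFCEe
  rot[21] = $CbAAdFdDfeDbBeAAFCEec
Sorted (with $ < everything):
  sorted[0] = $CbAAdFdDfeDbBeAAFCEec
  sorted[1] = AAFCEec$CbAAdFdDfeDbBe
  sorted[2] = AAdFdDfeDbBeAAFCEec$Cb
  sorted[3] = AFCEec$CbAAdFdDfeDbBeA
  sorted[4] = AdFdDfeDbBeAAFCEec$CbA
  sorted[5] = BeAAFCEec$CbAAdFdDfeDb
  sorted[6] = CEec$CbAAdFdDfeDbBeAAF
  sorted[7] = CbAAdFdDfeDbBeAAFCEec$
  sorted[8] = DbBeAAFCEec$CbAAdFdDfe
  sorted[9] = DfeDbBeAAFCEec$CbAAdFd
  sorted[10] = Eec$CbAAdFdDfeDbBeAAFC
  sorted[11] = FCEec$CbAAdFdDfeDbBeAA
  sorted[12] = FdDfeDbBeAAFCEec$CbAAd
  sorted[13] = bAAdFdDfeDbBeAAFCEec$C
  sorted[14] = bBeAAFCEec$CbAAdFdDfeD
  sorted[15] = c$CbAAdFdDfeDbBeAAFCEe
  sorted[16] = dDfeDbBeAAFCEec$CbAAdF
  sorted[17] = dFdDfeDbBeAAFCEec$CbAA
  sorted[18] = eAAFCEec$CbAAdFdDfeDbB
  sorted[19] = eDbBeAAFCEec$CbAAdFdDf
  sorted[20] = ec$CbAAdFdDfeDbBeAAFCE
  sorted[21] = feDbBeAAFCEec$CbAAdFdD
sorted[20] = ec$CbAAdFdDfeDbBeAAFCE

Answer: ec$CbAAdFdDfeDbBeAAFCE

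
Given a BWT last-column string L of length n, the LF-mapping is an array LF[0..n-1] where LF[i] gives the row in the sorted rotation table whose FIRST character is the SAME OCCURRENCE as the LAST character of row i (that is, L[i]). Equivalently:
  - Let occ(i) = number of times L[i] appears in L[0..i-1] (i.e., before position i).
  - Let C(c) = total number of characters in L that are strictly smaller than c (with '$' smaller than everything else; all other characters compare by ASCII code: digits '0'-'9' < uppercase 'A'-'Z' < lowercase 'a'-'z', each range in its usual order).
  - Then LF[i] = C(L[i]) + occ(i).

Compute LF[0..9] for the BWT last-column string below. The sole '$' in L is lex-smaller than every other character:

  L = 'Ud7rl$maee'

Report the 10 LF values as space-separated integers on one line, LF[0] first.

Char counts: '$':1, '7':1, 'U':1, 'a':1, 'd':1, 'e':2, 'l':1, 'm':1, 'r':1
C (first-col start): C('$')=0, C('7')=1, C('U')=2, C('a')=3, C('d')=4, C('e')=5, C('l')=7, C('m')=8, C('r')=9
L[0]='U': occ=0, LF[0]=C('U')+0=2+0=2
L[1]='d': occ=0, LF[1]=C('d')+0=4+0=4
L[2]='7': occ=0, LF[2]=C('7')+0=1+0=1
L[3]='r': occ=0, LF[3]=C('r')+0=9+0=9
L[4]='l': occ=0, LF[4]=C('l')+0=7+0=7
L[5]='$': occ=0, LF[5]=C('$')+0=0+0=0
L[6]='m': occ=0, LF[6]=C('m')+0=8+0=8
L[7]='a': occ=0, LF[7]=C('a')+0=3+0=3
L[8]='e': occ=0, LF[8]=C('e')+0=5+0=5
L[9]='e': occ=1, LF[9]=C('e')+1=5+1=6

Answer: 2 4 1 9 7 0 8 3 5 6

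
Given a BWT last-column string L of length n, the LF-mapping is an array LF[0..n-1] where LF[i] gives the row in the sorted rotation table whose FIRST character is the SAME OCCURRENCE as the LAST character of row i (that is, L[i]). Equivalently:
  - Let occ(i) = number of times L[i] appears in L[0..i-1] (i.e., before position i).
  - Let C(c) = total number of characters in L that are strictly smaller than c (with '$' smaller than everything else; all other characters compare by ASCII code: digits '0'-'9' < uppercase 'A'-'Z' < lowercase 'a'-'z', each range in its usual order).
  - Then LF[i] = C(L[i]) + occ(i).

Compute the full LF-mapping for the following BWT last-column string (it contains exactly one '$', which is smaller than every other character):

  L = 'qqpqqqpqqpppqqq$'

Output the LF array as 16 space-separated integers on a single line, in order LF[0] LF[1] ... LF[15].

Answer: 6 7 1 8 9 10 2 11 12 3 4 5 13 14 15 0

Derivation:
Char counts: '$':1, 'p':5, 'q':10
C (first-col start): C('$')=0, C('p')=1, C('q')=6
L[0]='q': occ=0, LF[0]=C('q')+0=6+0=6
L[1]='q': occ=1, LF[1]=C('q')+1=6+1=7
L[2]='p': occ=0, LF[2]=C('p')+0=1+0=1
L[3]='q': occ=2, LF[3]=C('q')+2=6+2=8
L[4]='q': occ=3, LF[4]=C('q')+3=6+3=9
L[5]='q': occ=4, LF[5]=C('q')+4=6+4=10
L[6]='p': occ=1, LF[6]=C('p')+1=1+1=2
L[7]='q': occ=5, LF[7]=C('q')+5=6+5=11
L[8]='q': occ=6, LF[8]=C('q')+6=6+6=12
L[9]='p': occ=2, LF[9]=C('p')+2=1+2=3
L[10]='p': occ=3, LF[10]=C('p')+3=1+3=4
L[11]='p': occ=4, LF[11]=C('p')+4=1+4=5
L[12]='q': occ=7, LF[12]=C('q')+7=6+7=13
L[13]='q': occ=8, LF[13]=C('q')+8=6+8=14
L[14]='q': occ=9, LF[14]=C('q')+9=6+9=15
L[15]='$': occ=0, LF[15]=C('$')+0=0+0=0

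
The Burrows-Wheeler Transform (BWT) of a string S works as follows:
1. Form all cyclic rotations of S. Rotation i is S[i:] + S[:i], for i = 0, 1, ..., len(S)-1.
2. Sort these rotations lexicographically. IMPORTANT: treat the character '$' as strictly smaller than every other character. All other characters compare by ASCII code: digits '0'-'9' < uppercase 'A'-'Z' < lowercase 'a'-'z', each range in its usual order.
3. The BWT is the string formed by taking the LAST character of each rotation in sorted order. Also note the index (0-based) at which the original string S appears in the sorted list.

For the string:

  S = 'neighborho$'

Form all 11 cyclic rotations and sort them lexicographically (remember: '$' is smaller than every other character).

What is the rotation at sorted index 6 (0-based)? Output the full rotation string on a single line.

Answer: ighborho$ne

Derivation:
All 11 rotations (rotation i = S[i:]+S[:i]):
  rot[0] = neighborho$
  rot[1] = eighborho$n
  rot[2] = ighborho$ne
  rot[3] = ghborho$nei
  rot[4] = hborho$neig
  rot[5] = borho$neigh
  rot[6] = orho$neighb
  rot[7] = rho$neighbo
  rot[8] = ho$neighbor
  rot[9] = o$neighborh
  rot[10] = $neighborho
Sorted (with $ < everything):
  sorted[0] = $neighborho
  sorted[1] = borho$neigh
  sorted[2] = eighborho$n
  sorted[3] = ghborho$nei
  sorted[4] = hborho$neig
  sorted[5] = ho$neighbor
  sorted[6] = ighborho$ne
  sorted[7] = neighborho$
  sorted[8] = o$neighborh
  sorted[9] = orho$neighb
  sorted[10] = rho$neighbo
sorted[6] = ighborho$ne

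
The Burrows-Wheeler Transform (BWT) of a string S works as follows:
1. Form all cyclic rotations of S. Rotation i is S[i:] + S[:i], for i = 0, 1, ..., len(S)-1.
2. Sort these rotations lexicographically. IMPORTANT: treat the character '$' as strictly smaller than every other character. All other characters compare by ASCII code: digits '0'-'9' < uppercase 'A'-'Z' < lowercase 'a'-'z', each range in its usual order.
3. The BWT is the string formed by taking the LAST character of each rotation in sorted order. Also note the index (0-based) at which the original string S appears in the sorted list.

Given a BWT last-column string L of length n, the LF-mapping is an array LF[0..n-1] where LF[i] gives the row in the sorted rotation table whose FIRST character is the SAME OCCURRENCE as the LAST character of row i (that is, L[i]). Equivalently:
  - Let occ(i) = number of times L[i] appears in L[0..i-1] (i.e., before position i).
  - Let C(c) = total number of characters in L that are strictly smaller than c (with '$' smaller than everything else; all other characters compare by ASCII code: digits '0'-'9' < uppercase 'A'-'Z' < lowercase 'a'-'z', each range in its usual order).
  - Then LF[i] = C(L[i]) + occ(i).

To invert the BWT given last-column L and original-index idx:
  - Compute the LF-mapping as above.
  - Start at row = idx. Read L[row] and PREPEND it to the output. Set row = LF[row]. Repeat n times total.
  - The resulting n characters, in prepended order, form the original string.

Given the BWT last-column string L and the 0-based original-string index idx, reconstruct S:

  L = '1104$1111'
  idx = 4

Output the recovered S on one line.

LF mapping: 2 3 1 8 0 4 5 6 7
Walk LF starting at row 4, prepending L[row]:
  step 1: row=4, L[4]='$', prepend. Next row=LF[4]=0
  step 2: row=0, L[0]='1', prepend. Next row=LF[0]=2
  step 3: row=2, L[2]='0', prepend. Next row=LF[2]=1
  step 4: row=1, L[1]='1', prepend. Next row=LF[1]=3
  step 5: row=3, L[3]='4', prepend. Next row=LF[3]=8
  step 6: row=8, L[8]='1', prepend. Next row=LF[8]=7
  step 7: row=7, L[7]='1', prepend. Next row=LF[7]=6
  step 8: row=6, L[6]='1', prepend. Next row=LF[6]=5
  step 9: row=5, L[5]='1', prepend. Next row=LF[5]=4
Reversed output: 11114101$

Answer: 11114101$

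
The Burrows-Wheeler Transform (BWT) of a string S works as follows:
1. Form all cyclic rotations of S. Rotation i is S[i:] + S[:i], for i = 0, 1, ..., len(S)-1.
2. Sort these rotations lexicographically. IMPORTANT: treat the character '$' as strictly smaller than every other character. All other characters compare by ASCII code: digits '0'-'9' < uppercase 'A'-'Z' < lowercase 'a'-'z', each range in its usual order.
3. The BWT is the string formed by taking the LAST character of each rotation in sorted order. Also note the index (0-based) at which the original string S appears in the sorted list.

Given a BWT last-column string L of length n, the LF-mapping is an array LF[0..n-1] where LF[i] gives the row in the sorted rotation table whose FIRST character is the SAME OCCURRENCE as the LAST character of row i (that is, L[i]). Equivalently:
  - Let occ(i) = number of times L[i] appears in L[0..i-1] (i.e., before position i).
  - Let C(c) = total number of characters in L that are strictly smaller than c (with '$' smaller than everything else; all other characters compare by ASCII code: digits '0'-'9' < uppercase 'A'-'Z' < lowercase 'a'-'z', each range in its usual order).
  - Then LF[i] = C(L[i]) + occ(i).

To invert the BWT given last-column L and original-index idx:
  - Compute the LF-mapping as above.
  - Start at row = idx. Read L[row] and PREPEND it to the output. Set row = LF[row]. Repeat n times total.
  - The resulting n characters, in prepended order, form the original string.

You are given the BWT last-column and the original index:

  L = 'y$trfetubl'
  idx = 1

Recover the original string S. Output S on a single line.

LF mapping: 9 0 6 5 3 2 7 8 1 4
Walk LF starting at row 1, prepending L[row]:
  step 1: row=1, L[1]='$', prepend. Next row=LF[1]=0
  step 2: row=0, L[0]='y', prepend. Next row=LF[0]=9
  step 3: row=9, L[9]='l', prepend. Next row=LF[9]=4
  step 4: row=4, L[4]='f', prepend. Next row=LF[4]=3
  step 5: row=3, L[3]='r', prepend. Next row=LF[3]=5
  step 6: row=5, L[5]='e', prepend. Next row=LF[5]=2
  step 7: row=2, L[2]='t', prepend. Next row=LF[2]=6
  step 8: row=6, L[6]='t', prepend. Next row=LF[6]=7
  step 9: row=7, L[7]='u', prepend. Next row=LF[7]=8
  step 10: row=8, L[8]='b', prepend. Next row=LF[8]=1
Reversed output: butterfly$

Answer: butterfly$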